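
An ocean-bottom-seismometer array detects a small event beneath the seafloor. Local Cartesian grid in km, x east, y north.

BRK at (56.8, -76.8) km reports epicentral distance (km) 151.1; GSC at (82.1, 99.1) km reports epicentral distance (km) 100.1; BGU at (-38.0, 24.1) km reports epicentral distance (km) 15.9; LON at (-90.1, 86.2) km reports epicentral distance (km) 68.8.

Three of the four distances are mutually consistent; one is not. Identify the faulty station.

Solve using three stations at a time. Using BRK, BGU, LON (subtract circle equations pairwise → linear system) gives (x, y) ≈ (-38.7, 40.3).
Distances from that point to each station vs reported:
  BRK: calculated 151.1 vs reported 151.1 → residual 0.0 km
  GSC: calculated 134.3 vs reported 100.1 → residual 34.2 km
  BGU: calculated 16.2 vs reported 15.9 → residual 0.3 km
  LON: calculated 68.9 vs reported 68.8 → residual 0.1 km
BRK, BGU, LON are mutually consistent (residuals ≈ 0); GSC is off by 34.2 km.

GSC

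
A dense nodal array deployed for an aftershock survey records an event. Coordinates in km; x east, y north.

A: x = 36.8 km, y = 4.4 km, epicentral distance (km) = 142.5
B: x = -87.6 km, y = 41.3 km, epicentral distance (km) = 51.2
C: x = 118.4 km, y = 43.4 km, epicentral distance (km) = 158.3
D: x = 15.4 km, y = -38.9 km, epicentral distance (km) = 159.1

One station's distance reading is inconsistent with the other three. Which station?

C

Solve using three stations at a time. Using A, B, D (subtract circle equations pairwise → linear system) gives (x, y) ≈ (-76.2, 91.1).
Distances from that point to each station vs reported:
  A: calculated 142.5 vs reported 142.5 → residual 0.0 km
  B: calculated 51.1 vs reported 51.2 → residual 0.1 km
  C: calculated 200.4 vs reported 158.3 → residual 42.1 km
  D: calculated 159.1 vs reported 159.1 → residual 0.0 km
A, B, D are mutually consistent (residuals ≈ 0); C is off by 42.1 km.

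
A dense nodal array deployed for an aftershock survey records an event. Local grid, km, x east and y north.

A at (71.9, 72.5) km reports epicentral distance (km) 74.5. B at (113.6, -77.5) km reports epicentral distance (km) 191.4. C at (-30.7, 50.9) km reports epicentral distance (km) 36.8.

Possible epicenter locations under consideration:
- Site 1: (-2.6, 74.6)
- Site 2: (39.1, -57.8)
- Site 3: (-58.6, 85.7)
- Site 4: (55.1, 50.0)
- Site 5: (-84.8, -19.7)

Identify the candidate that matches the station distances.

Site 1

For each candidate, compare |candidate − station| to the reported distance:
Site 1: residuals A 0.0, B 0.0, C 0.0 → max 0.0 km
Site 2: residuals A 59.9, B 114.3, C 92.4 → max 114.3 km
Site 3: residuals A 56.7, B 45.8, C 7.8 → max 56.7 km
Site 4: residuals A 46.4, B 51.1, C 49.0 → max 51.1 km
Site 5: residuals A 107.3, B 15.2, C 52.1 → max 107.3 km
Only Site 1 has all residuals ≈ 0.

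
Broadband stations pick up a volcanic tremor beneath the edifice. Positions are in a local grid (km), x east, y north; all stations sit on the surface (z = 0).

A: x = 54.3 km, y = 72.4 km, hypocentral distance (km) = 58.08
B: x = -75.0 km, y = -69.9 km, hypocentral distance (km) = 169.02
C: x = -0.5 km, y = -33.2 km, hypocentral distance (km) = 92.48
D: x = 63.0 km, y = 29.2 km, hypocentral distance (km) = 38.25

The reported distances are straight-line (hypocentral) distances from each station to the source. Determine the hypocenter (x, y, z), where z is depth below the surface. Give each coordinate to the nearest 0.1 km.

x ≈ 57.2 km, y ≈ 28.4 km, depth ≈ 37.8 km

Each station gives a sphere (x−x_i)² + (y−y_i)² + z² = d_i² (stations at z=0).
Subtracting the A sphere from B and C: z² cancels, leaving linear equations in x and y:
-258.6 x − 284.6 y = -22873.71
-109.6 x − 211.2 y = -12267.02
Solving: x ≈ 57.195, y ≈ 28.402 km (keep extra digits for the depth step; rounded: 57.2, 28.4).
Then from the A sphere: z² = 58.08² − (x − 54.3)² − (y − 72.4)² with x = 57.195, y = 28.402, so z ≈ 37.803 ≈ 37.8 km.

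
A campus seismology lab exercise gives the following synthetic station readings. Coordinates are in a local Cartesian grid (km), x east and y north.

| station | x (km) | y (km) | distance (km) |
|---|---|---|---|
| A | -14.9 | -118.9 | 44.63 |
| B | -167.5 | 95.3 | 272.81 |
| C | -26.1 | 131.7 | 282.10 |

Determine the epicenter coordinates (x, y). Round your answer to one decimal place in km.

Circle about each station: (x + 14.9)² + (y + 118.9)² = 44.63²; (x + 167.5)² + (y − 95.3)² = 272.81²; (x + 26.1)² + (y − 131.7)² = 282.10².
Subtracting the A equation from the B and C equations removes the quadratic terms:
-305.2 x + 428.4 y = -49654.34
-22.4 x + 501.2 y = -73921.69
Solving the 2×2 system: x ≈ -47.3, y ≈ -149.6 km.

x ≈ -47.3 km, y ≈ -149.6 km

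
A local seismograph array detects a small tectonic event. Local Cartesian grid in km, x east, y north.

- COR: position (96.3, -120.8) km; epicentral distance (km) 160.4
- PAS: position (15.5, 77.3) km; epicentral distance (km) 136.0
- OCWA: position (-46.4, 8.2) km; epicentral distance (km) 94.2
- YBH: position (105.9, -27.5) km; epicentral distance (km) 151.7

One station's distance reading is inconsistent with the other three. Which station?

OCWA

Solve using three stations at a time. Using COR, PAS, YBH (subtract circle equations pairwise → linear system) gives (x, y) ≈ (-44.8, -44.6).
Distances from that point to each station vs reported:
  COR: calculated 160.4 vs reported 160.4 → residual 0.0 km
  PAS: calculated 136.0 vs reported 136.0 → residual 0.0 km
  OCWA: calculated 52.8 vs reported 94.2 → residual 41.4 km
  YBH: calculated 151.7 vs reported 151.7 → residual 0.0 km
COR, PAS, YBH are mutually consistent (residuals ≈ 0); OCWA is off by 41.4 km.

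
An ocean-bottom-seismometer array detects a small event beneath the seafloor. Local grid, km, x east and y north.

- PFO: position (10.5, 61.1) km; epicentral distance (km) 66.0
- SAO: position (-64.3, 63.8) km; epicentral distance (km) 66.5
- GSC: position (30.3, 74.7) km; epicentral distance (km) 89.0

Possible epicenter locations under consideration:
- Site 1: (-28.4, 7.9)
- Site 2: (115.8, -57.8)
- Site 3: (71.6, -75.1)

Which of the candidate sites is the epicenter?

For each candidate, compare |candidate − station| to the reported distance:
Site 1: residuals PFO 0.1, SAO 0.1, GSC 0.1 → max 0.1 km
Site 2: residuals PFO 92.8, SAO 150.8, GSC 68.7 → max 150.8 km
Site 3: residuals PFO 83.3, SAO 127.8, GSC 66.4 → max 127.8 km
Only Site 1 has all residuals ≈ 0.

Site 1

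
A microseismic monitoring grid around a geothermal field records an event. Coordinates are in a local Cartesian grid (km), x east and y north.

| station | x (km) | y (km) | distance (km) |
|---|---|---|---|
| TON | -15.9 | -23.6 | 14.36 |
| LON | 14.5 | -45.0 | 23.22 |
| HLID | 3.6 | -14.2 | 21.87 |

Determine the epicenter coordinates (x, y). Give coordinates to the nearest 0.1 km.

-5.9 km east, -33.9 km north

Circle about each station: (x + 15.9)² + (y + 23.6)² = 14.36²; (x − 14.5)² + (y + 45.0)² = 23.22²; (x − 3.6)² + (y + 14.2)² = 21.87².
Subtracting pairs of circle equations eliminates x²+y² and gives linear equations (the radical axes):
60.8 x − 42.8 y = 1092.52
39.0 x + 18.8 y = -867.26
Solving the 2×2 system: x ≈ -5.9, y ≈ -33.9 km.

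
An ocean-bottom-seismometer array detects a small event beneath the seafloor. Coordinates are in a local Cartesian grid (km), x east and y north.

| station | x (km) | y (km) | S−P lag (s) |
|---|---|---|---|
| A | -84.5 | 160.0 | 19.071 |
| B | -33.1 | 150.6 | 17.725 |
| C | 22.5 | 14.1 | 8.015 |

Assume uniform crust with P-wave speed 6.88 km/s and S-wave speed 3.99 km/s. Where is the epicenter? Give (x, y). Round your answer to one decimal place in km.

x ≈ -46.9 km, y ≈ -17.2 km

Distance from S−P lag: d = Δt · v_P v_S / (v_P − v_S) = Δt · (6.88·3.99)/(6.88−3.99) ≈ 9.4987·Δt.
So d_A = 181.15, d_B = 168.36, d_C = 76.13 km.
Circle about each station: (x + 84.5)² + (y − 160.0)² = 181.15²; (x + 33.1)² + (y − 150.6)² = 168.36²; (x − 22.5)² + (y − 14.1)² = 76.13².
Subtracting the A equation from the B and C equations removes the quadratic terms:
102.8 x − 18.8 y = -4494.05
214.0 x − 291.8 y = -5015.64
Solving the 2×2 system: x ≈ -46.9, y ≈ -17.2 km.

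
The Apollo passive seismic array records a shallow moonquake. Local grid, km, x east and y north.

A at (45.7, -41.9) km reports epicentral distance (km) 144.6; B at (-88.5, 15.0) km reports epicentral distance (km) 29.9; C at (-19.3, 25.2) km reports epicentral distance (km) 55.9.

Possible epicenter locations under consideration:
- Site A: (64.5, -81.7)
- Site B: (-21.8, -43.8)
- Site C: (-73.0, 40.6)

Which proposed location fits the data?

Site C

For each candidate, compare |candidate − station| to the reported distance:
Site A: residuals A 100.6, B 151.1, C 79.9 → max 151.1 km
Site B: residuals A 77.1, B 59.0, C 13.1 → max 77.1 km
Site C: residuals A 0.0, B 0.0, C 0.0 → max 0.0 km
Only Site C has all residuals ≈ 0.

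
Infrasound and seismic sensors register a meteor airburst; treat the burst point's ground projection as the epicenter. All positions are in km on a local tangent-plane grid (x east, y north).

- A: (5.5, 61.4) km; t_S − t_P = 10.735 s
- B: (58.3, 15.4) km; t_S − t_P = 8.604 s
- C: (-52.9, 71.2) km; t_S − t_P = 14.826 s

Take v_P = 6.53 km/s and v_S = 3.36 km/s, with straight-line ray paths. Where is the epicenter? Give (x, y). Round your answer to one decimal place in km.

5.9 km east, -12.9 km north

Distance from S−P lag: d = Δt · v_P v_S / (v_P − v_S) = Δt · (6.53·3.36)/(6.53−3.36) ≈ 6.9214·Δt.
So d_A = 74.30, d_B = 59.55, d_C = 102.62 km.
Circle about each station: (x − 5.5)² + (y − 61.4)² = 74.30²; (x − 58.3)² + (y − 15.4)² = 59.55²; (x + 52.9)² + (y − 71.2)² = 102.62².
Subtracting the A equation from the B and C equations removes the quadratic terms:
105.6 x − 92.0 y = 1810.13
-116.8 x + 19.6 y = -942.73
Solving the 2×2 system: x ≈ 5.9, y ≈ -12.9 km.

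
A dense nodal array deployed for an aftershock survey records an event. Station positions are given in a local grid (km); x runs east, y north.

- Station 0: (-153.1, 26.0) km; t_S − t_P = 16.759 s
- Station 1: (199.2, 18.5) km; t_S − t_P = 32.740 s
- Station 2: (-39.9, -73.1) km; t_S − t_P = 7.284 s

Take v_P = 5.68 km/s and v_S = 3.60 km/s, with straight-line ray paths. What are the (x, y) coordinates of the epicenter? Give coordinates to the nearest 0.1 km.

-88.6 km east, -125.6 km north

Distance from S−P lag: d = Δt · v_P v_S / (v_P − v_S) = Δt · (5.68·3.60)/(5.68−3.60) ≈ 9.8308·Δt.
So d_Station 0 = 164.75, d_Station 1 = 321.86, d_Station 2 = 71.61 km.
Circle about each station: (x + 153.1)² + (y − 26.0)² = 164.75²; (x − 199.2)² + (y − 18.5)² = 321.86²; (x + 39.9)² + (y + 73.1)² = 71.61².
Subtracting pairs of circle equations eliminates x²+y² and gives linear equations (the radical axes):
704.6 x − 15.0 y = -60544.02
226.4 x − 198.2 y = 4834.58
Solving the 2×2 system: x ≈ -88.6, y ≈ -125.6 km.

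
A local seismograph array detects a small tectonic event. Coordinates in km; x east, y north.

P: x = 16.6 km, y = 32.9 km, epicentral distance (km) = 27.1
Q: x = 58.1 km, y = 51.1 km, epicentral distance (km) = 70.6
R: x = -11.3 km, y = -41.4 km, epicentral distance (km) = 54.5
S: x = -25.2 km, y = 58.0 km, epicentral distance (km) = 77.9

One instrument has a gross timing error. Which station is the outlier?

Solve using three stations at a time. Using P, Q, R (subtract circle equations pairwise → linear system) gives (x, y) ≈ (-0.7, 12.1).
Distances from that point to each station vs reported:
  P: calculated 27.1 vs reported 27.1 → residual 0.0 km
  Q: calculated 70.6 vs reported 70.6 → residual 0.0 km
  R: calculated 54.5 vs reported 54.5 → residual 0.0 km
  S: calculated 52.0 vs reported 77.9 → residual 25.9 km
P, Q, R are mutually consistent (residuals ≈ 0); S is off by 25.9 km.

S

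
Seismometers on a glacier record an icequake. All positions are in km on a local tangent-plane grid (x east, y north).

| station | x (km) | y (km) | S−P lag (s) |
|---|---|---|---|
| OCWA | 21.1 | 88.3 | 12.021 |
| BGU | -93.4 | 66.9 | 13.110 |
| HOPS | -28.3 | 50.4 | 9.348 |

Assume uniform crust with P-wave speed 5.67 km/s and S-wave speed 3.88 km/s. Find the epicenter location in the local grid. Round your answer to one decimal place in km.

Distance from S−P lag: d = Δt · v_P v_S / (v_P − v_S) = Δt · (5.67·3.88)/(5.67−3.88) ≈ 12.2903·Δt.
So d_OCWA = 147.74, d_BGU = 161.13, d_HOPS = 114.89 km.
Circle about each station: (x − 21.1)² + (y − 88.3)² = 147.74²; (x + 93.4)² + (y − 66.9)² = 161.13²; (x + 28.3)² + (y − 50.4)² = 114.89².
Subtracting the OCWA equation from the BGU and HOPS equations removes the quadratic terms:
-229.0 x − 42.8 y = 821.30
-98.8 x − 75.8 y = 3726.35
Solving the 2×2 system: x ≈ 7.4, y ≈ -58.8 km.
Check against OCWA (with the unrounded x, y): √((x − 21.1)²+(y − 88.3)²) = 147.75 ≈ 147.74 km. ✓

(7.4, -58.8)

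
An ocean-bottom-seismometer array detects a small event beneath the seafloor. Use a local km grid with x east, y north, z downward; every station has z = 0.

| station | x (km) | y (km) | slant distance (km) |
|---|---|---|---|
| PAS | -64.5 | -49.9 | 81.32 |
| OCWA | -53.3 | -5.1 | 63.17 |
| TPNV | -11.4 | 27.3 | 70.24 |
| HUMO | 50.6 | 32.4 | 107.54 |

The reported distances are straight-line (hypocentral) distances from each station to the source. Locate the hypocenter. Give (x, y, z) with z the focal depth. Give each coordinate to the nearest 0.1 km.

Each station gives a sphere (x−x_i)² + (y−y_i)² + z² = d_i² (stations at z=0).
Subtracting the PAS sphere from OCWA and TPNV: z² cancels, leaving linear equations in x and y:
22.4 x + 89.6 y = -1160.87
106.2 x + 154.4 y = -4095.73
Solving: x ≈ -30.996, y ≈ -5.207 km (keep extra digits for the depth step; rounded: -31.0, -5.2).
Then from the PAS sphere: z² = 81.32² − (x + 64.5)² − (y + 49.9)² with x = -30.996, y = -5.207, so z ≈ 59.101 ≈ 59.1 km.

x ≈ -31.0 km, y ≈ -5.2 km, depth ≈ 59.1 km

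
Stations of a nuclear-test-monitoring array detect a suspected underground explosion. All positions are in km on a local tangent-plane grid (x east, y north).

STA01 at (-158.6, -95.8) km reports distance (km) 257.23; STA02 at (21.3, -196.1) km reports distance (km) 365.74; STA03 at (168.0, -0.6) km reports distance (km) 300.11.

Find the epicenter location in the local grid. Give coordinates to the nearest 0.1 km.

-90.3 km east, 152.2 km north

Circle about each station: (x + 158.6)² + (y + 95.8)² = 257.23²; (x − 21.3)² + (y + 196.1)² = 365.74²; (x − 168.0)² + (y + 0.6)² = 300.11².
Subtracting pairs of circle equations eliminates x²+y² and gives linear equations (the radical axes):
359.8 x − 200.6 y = -63021.17
653.2 x + 190.4 y = -30005.98
Solving the 2×2 system: x ≈ -90.3, y ≈ 152.2 km.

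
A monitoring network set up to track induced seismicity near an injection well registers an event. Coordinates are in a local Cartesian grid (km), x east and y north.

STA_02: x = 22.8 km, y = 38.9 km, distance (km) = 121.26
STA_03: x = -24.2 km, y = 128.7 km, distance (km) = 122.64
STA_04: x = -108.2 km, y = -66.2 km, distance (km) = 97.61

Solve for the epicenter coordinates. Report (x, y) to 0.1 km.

Circle about each station: (x − 22.8)² + (y − 38.9)² = 121.26²; (x + 24.2)² + (y − 128.7)² = 122.64²; (x + 108.2)² + (y + 66.2)² = 97.61².
Subtracting the STA_02 equation from the STA_03 and STA_04 equations removes the quadratic terms:
-94.0 x + 179.6 y = 14779.70
-262.0 x − 210.2 y = 19232.91
Solving the 2×2 system: x ≈ -98.2, y ≈ 30.9 km.
Check against STA_02 (with the unrounded x, y): √((x − 22.8)²+(y − 38.9)²) = 121.26 ≈ 121.26 km. ✓

(-98.2, 30.9)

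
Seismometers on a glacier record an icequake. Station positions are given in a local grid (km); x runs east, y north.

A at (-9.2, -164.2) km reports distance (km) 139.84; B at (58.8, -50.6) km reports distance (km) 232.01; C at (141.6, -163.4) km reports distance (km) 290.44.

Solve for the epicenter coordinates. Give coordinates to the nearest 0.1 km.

Circle about each station: (x + 9.2)² + (y + 164.2)² = 139.84²; (x − 58.8)² + (y + 50.6)² = 232.01²; (x − 141.6)² + (y + 163.4)² = 290.44².
Subtracting the A equation from the B and C equations removes the quadratic terms:
136.0 x + 227.2 y = -55301.89
301.6 x + 1.6 y = -45096.33
Solving the 2×2 system: x ≈ -148.7, y ≈ -154.4 km.

-148.7 km east, -154.4 km north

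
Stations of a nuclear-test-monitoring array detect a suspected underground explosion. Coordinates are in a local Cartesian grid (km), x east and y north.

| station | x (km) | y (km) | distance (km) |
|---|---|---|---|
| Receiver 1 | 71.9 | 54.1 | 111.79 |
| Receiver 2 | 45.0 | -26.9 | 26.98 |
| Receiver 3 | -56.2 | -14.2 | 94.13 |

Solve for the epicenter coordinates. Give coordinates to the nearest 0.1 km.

(30.9, -49.9)

Circle about each station: (x − 71.9)² + (y − 54.1)² = 111.79²; (x − 45.0)² + (y + 26.9)² = 26.98²; (x + 56.2)² + (y + 14.2)² = 94.13².
Subtracting the Receiver 1 equation from the Receiver 2 and Receiver 3 equations removes the quadratic terms:
-53.8 x − 162.0 y = 6421.27
-256.2 x − 136.6 y = -1099.79
Solving the 2×2 system: x ≈ 30.9, y ≈ -49.9 km.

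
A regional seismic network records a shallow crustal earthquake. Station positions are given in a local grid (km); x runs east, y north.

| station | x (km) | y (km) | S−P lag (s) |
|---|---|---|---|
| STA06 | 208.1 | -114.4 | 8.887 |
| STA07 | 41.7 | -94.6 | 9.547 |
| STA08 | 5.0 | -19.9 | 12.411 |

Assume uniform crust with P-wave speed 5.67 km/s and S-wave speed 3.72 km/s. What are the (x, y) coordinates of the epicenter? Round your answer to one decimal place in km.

(135.5, -51.4)

Distance from S−P lag: d = Δt · v_P v_S / (v_P − v_S) = Δt · (5.67·3.72)/(5.67−3.72) ≈ 10.8166·Δt.
So d_STA06 = 96.13, d_STA07 = 103.27, d_STA08 = 134.25 km.
Circle about each station: (x − 208.1)² + (y + 114.4)² = 96.13²; (x − 41.7)² + (y + 94.6)² = 103.27²; (x − 5.0)² + (y + 19.9)² = 134.25².
Subtracting pairs of circle equations eliminates x²+y² and gives linear equations (the radical axes):
-332.8 x + 39.6 y = -47128.64
-406.2 x + 189.0 y = -64754.05
Solving the 2×2 system: x ≈ 135.5, y ≈ -51.4 km.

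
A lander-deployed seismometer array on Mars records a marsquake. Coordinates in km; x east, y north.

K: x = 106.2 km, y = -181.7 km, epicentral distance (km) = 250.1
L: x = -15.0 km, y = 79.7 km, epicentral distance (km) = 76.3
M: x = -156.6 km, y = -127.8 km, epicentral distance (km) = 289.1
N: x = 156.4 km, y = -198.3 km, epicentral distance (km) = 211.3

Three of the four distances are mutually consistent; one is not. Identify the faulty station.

N

Solve using three stations at a time. Using K, L, M (subtract circle equations pairwise → linear system) gives (x, y) ≈ (59.7, 64.0).
Distances from that point to each station vs reported:
  K: calculated 250.1 vs reported 250.1 → residual 0.0 km
  L: calculated 76.3 vs reported 76.3 → residual 0.0 km
  M: calculated 289.1 vs reported 289.1 → residual 0.0 km
  N: calculated 279.6 vs reported 211.3 → residual 68.3 km
K, L, M are mutually consistent (residuals ≈ 0); N is off by 68.3 km.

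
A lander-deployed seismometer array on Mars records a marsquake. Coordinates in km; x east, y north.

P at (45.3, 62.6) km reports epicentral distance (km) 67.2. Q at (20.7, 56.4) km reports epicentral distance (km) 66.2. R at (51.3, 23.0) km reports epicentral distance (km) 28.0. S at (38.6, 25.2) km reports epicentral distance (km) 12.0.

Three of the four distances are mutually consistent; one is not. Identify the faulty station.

Solve using three stations at a time. Using P, Q, R (subtract circle equations pairwise → linear system) gives (x, y) ≈ (46.4, -4.6).
Distances from that point to each station vs reported:
  P: calculated 67.2 vs reported 67.2 → residual 0.0 km
  Q: calculated 66.2 vs reported 66.2 → residual 0.0 km
  R: calculated 28.0 vs reported 28.0 → residual 0.0 km
  S: calculated 30.8 vs reported 12.0 → residual 18.8 km
P, Q, R are mutually consistent (residuals ≈ 0); S is off by 18.8 km.

S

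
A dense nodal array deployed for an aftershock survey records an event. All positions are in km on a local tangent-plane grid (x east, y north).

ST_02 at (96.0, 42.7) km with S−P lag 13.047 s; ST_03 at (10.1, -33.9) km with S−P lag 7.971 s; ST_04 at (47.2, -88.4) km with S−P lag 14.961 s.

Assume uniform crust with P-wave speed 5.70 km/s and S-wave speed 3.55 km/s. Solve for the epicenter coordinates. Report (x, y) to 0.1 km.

-26.3 km east, 31.7 km north

Distance from S−P lag: d = Δt · v_P v_S / (v_P − v_S) = Δt · (5.70·3.55)/(5.70−3.55) ≈ 9.4116·Δt.
So d_ST_02 = 122.79, d_ST_03 = 75.02, d_ST_04 = 140.81 km.
Circle about each station: (x − 96.0)² + (y − 42.7)² = 122.79²; (x − 10.1)² + (y + 33.9)² = 75.02²; (x − 47.2)² + (y + 88.4)² = 140.81².
Subtracting pairs of circle equations eliminates x²+y² and gives linear equations (the radical axes):
-171.8 x − 153.2 y = -338.69
-97.6 x − 262.2 y = -5746.96
Solving the 2×2 system: x ≈ -26.3, y ≈ 31.7 km.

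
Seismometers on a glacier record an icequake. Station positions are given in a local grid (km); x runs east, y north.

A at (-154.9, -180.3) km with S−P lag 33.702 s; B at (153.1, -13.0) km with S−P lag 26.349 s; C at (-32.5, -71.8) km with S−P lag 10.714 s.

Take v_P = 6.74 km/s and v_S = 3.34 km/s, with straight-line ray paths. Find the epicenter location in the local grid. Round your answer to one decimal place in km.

-21.0 km east, -1.8 km north

Distance from S−P lag: d = Δt · v_P v_S / (v_P − v_S) = Δt · (6.74·3.34)/(6.74−3.34) ≈ 6.6211·Δt.
So d_A = 223.14, d_B = 174.46, d_C = 70.94 km.
Circle about each station: (x + 154.9)² + (y + 180.3)² = 223.14²; (x − 153.1)² + (y + 13.0)² = 174.46²; (x + 32.5)² + (y + 71.8)² = 70.94².
Subtracting the A equation from the B and C equations removes the quadratic terms:
616.0 x + 334.6 y = -13538.32
244.8 x + 217.0 y = -5531.63
Solving the 2×2 system: x ≈ -21.0, y ≈ -1.8 km.
Check against A (with the unrounded x, y): √((x + 154.9)²+(y + 180.3)²) = 223.14 ≈ 223.14 km. ✓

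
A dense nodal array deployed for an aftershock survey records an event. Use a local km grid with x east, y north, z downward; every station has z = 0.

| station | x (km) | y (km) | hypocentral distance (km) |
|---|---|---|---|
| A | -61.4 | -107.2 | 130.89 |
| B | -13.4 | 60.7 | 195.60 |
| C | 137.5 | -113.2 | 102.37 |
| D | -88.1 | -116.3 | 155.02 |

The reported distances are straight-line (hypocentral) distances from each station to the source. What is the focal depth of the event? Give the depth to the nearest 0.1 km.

Each station gives a sphere (x−x_i)² + (y−y_i)² + z² = d_i² (stations at z=0).
Subtracting the A sphere from B and C: z² cancels, leaving linear equations in x and y:
96.0 x + 335.8 y = -32524.92
397.8 x − 12.0 y = 23111.27
Solving: x ≈ 54.704, y ≈ -112.497 km (keep extra digits for the depth step; rounded: 54.7, -112.5).
Then from the A sphere: z² = 130.89² − (x + 61.4)² − (y + 107.2)² with x = 54.704, y = -112.497, so z ≈ 60.200 ≈ 60.2 km.
Check against D (with the unrounded solution): distance 155.02 ≈ 155.02 km. ✓

60.2 km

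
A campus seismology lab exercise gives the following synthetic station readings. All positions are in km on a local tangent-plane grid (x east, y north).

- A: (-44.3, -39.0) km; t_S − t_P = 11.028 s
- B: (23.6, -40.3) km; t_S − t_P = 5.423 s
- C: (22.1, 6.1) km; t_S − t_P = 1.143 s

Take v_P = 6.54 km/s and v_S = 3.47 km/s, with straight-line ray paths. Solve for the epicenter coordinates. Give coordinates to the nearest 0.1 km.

27.5 km east, -0.4 km north

Distance from S−P lag: d = Δt · v_P v_S / (v_P − v_S) = Δt · (6.54·3.47)/(6.54−3.47) ≈ 7.3921·Δt.
So d_A = 81.52, d_B = 40.09, d_C = 8.45 km.
Circle about each station: (x + 44.3)² + (y + 39.0)² = 81.52²; (x − 23.6)² + (y + 40.3)² = 40.09²; (x − 22.1)² + (y − 6.1)² = 8.45².
Subtracting the A equation from the B and C equations removes the quadratic terms:
135.8 x − 2.6 y = 3735.86
132.8 x + 90.2 y = 3616.24
Solving the 2×2 system: x ≈ 27.5, y ≈ -0.4 km.
Check against A (with the unrounded x, y): √((x + 44.3)²+(y + 39.0)²) = 81.52 ≈ 81.52 km. ✓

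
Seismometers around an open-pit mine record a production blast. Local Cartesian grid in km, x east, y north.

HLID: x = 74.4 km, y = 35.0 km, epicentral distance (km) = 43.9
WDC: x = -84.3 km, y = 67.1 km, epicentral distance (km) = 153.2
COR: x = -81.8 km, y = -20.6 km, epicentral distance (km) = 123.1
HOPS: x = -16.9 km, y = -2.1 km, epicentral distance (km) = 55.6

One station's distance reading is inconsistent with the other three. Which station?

WDC

Solve using three stations at a time. Using HLID, COR, HOPS (subtract circle equations pairwise → linear system) gives (x, y) ≈ (36.9, 12.1).
Distances from that point to each station vs reported:
  HLID: calculated 43.9 vs reported 43.9 → residual 0.0 km
  WDC: calculated 133.1 vs reported 153.2 → residual 20.1 km
  COR: calculated 123.1 vs reported 123.1 → residual 0.0 km
  HOPS: calculated 55.6 vs reported 55.6 → residual 0.0 km
HLID, COR, HOPS are mutually consistent (residuals ≈ 0); WDC is off by 20.1 km.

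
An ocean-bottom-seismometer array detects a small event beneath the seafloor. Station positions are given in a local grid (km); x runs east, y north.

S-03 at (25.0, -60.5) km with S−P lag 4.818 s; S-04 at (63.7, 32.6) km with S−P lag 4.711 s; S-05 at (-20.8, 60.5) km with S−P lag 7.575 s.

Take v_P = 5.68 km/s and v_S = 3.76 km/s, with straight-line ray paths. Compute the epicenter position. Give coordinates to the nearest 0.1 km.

Distance from S−P lag: d = Δt · v_P v_S / (v_P − v_S) = Δt · (5.68·3.76)/(5.68−3.76) ≈ 11.1233·Δt.
So d_S-03 = 53.59, d_S-04 = 52.40, d_S-05 = 84.26 km.
Circle about each station: (x − 25.0)² + (y + 60.5)² = 53.59²; (x − 63.7)² + (y − 32.6)² = 52.40²; (x + 20.8)² + (y − 60.5)² = 84.26².
Subtracting the S-03 equation from the S-04 and S-05 equations removes the quadratic terms:
77.4 x + 186.2 y = 961.33
-91.6 x + 242.0 y = -4420.22
Solving the 2×2 system: x ≈ 29.5, y ≈ -7.1 km.

(29.5, -7.1)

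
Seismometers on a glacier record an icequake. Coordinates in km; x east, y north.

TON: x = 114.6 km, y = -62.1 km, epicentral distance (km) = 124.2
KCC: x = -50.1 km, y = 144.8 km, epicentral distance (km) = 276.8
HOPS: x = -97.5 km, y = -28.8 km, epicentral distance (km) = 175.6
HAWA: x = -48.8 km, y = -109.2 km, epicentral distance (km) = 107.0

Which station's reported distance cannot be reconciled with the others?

TON

Solve using three stations at a time. Using KCC, HOPS, HAWA (subtract circle equations pairwise → linear system) gives (x, y) ≈ (58.3, -109.9).
Distances from that point to each station vs reported:
  TON: calculated 73.9 vs reported 124.2 → residual 50.3 km
  KCC: calculated 276.8 vs reported 276.8 → residual 0.0 km
  HOPS: calculated 175.7 vs reported 175.6 → residual 0.1 km
  HAWA: calculated 107.1 vs reported 107.0 → residual 0.1 km
KCC, HOPS, HAWA are mutually consistent (residuals ≈ 0); TON is off by 50.3 km.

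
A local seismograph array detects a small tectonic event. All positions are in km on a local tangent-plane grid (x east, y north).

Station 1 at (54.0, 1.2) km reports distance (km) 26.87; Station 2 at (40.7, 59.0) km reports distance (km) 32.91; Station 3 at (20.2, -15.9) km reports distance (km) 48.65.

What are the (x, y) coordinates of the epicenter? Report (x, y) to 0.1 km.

(44.4, 26.3)

Circle about each station: (x − 54.0)² + (y − 1.2)² = 26.87²; (x − 40.7)² + (y − 59.0)² = 32.91²; (x − 20.2)² + (y + 15.9)² = 48.65².
Subtracting pairs of circle equations eliminates x²+y² and gives linear equations (the radical axes):
-26.6 x + 115.6 y = 1858.98
-67.6 x − 34.2 y = -3901.42
Solving the 2×2 system: x ≈ 44.4, y ≈ 26.3 km.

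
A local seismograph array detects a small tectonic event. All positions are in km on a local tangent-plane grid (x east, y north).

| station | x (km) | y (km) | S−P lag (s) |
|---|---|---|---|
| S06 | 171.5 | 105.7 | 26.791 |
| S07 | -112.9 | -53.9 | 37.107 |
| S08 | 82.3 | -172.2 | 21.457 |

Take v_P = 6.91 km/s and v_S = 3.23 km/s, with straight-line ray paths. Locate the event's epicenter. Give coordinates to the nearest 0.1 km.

x ≈ 112.0 km, y ≈ -45.5 km

Distance from S−P lag: d = Δt · v_P v_S / (v_P − v_S) = Δt · (6.91·3.23)/(6.91−3.23) ≈ 6.0650·Δt.
So d_S06 = 162.49, d_S07 = 225.05, d_S08 = 130.14 km.
Circle about each station: (x − 171.5)² + (y − 105.7)² = 162.49²; (x + 112.9)² + (y + 53.9)² = 225.05²; (x − 82.3)² + (y + 172.2)² = 130.14².
Subtracting the S06 equation from the S07 and S08 equations removes the quadratic terms:
-568.8 x − 319.2 y = -49177.62
-178.4 x − 555.8 y = 5307.97
Solving the 2×2 system: x ≈ 112.0, y ≈ -45.5 km.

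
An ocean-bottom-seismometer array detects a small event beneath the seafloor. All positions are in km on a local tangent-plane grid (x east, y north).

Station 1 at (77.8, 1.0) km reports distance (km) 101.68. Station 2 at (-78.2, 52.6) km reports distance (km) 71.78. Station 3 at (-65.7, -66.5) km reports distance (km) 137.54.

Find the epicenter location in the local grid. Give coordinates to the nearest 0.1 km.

Circle about each station: (x − 77.8)² + (y − 1.0)² = 101.68²; (x + 78.2)² + (y − 52.6)² = 71.78²; (x + 65.7)² + (y + 66.5)² = 137.54².
Subtracting pairs of circle equations eliminates x²+y² and gives linear equations (the radical axes):
-312.0 x + 103.2 y = 8014.61
-287.0 x − 135.0 y = -5893.53
Solving the 2×2 system: x ≈ -6.6, y ≈ 57.7 km.
Check against Station 1 (with the unrounded x, y): √((x − 77.8)²+(y − 1.0)²) = 101.68 ≈ 101.68 km. ✓

x ≈ -6.6 km, y ≈ 57.7 km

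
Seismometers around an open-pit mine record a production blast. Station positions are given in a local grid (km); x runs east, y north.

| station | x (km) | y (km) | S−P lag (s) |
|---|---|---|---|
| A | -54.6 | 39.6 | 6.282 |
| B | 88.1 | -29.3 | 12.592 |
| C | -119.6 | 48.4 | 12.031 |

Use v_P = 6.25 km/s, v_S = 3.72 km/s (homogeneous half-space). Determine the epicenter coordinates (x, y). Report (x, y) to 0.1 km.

Distance from S−P lag: d = Δt · v_P v_S / (v_P − v_S) = Δt · (6.25·3.72)/(6.25−3.72) ≈ 9.1897·Δt.
So d_A = 57.73, d_B = 115.72, d_C = 110.56 km.
Circle about each station: (x + 54.6)² + (y − 39.6)² = 57.73²; (x − 88.1)² + (y + 29.3)² = 115.72²; (x + 119.6)² + (y − 48.4)² = 110.56².
Subtracting the A equation from the B and C equations removes the quadratic terms:
285.4 x − 137.8 y = -5987.59
-130.0 x + 17.6 y = 3206.64
Solving the 2×2 system: x ≈ -26.1, y ≈ -10.6 km.

x ≈ -26.1 km, y ≈ -10.6 km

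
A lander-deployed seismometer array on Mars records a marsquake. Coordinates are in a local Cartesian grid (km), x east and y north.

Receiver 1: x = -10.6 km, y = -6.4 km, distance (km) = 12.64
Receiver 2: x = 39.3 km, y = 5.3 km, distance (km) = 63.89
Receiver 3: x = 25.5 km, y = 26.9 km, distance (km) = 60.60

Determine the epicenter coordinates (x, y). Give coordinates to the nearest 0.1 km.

Circle about each station: (x + 10.6)² + (y + 6.4)² = 12.64²; (x − 39.3)² + (y − 5.3)² = 63.89²; (x − 25.5)² + (y − 26.9)² = 60.60².
Subtracting pairs of circle equations eliminates x²+y² and gives linear equations (the radical axes):
99.8 x + 23.4 y = -2502.90
72.2 x + 66.6 y = -2292.05
Solving the 2×2 system: x ≈ -22.8, y ≈ -9.7 km.

-22.8 km east, -9.7 km north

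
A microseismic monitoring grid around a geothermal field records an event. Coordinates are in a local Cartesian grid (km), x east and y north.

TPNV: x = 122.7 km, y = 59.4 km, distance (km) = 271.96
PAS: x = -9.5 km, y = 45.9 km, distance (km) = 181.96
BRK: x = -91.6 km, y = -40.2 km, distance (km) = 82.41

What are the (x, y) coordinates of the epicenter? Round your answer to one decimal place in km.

x ≈ -80.1 km, y ≈ -121.8 km

Circle about each station: (x − 122.7)² + (y − 59.4)² = 271.96²; (x + 9.5)² + (y − 45.9)² = 181.96²; (x + 91.6)² + (y + 40.2)² = 82.41².
Subtracting pairs of circle equations eliminates x²+y² and gives linear equations (the radical axes):
-264.4 x − 27.0 y = 24466.21
-428.6 x − 199.2 y = 58593.78
Solving the 2×2 system: x ≈ -80.1, y ≈ -121.8 km.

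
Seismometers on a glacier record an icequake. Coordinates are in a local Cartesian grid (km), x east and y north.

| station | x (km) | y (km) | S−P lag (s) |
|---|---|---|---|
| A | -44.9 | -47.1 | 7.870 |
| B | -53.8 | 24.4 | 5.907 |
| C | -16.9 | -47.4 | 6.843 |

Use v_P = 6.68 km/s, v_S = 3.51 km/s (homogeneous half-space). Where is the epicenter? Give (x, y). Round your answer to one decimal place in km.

(-15.6, 3.2)

Distance from S−P lag: d = Δt · v_P v_S / (v_P − v_S) = Δt · (6.68·3.51)/(6.68−3.51) ≈ 7.3965·Δt.
So d_A = 58.21, d_B = 43.69, d_C = 50.61 km.
Circle about each station: (x + 44.9)² + (y + 47.1)² = 58.21²; (x + 53.8)² + (y − 24.4)² = 43.69²; (x + 16.9)² + (y + 47.4)² = 50.61².
Subtracting pairs of circle equations eliminates x²+y² and gives linear equations (the radical axes):
-17.8 x + 143.0 y = 734.97
56.0 x − 0.6 y = -875.02
Solving the 2×2 system: x ≈ -15.6, y ≈ 3.2 km.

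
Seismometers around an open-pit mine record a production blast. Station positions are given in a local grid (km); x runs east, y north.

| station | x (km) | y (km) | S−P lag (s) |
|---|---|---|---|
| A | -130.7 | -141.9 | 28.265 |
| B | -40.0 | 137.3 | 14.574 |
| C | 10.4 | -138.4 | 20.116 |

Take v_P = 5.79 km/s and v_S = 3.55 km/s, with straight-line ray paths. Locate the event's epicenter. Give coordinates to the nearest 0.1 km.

Distance from S−P lag: d = Δt · v_P v_S / (v_P − v_S) = Δt · (5.79·3.55)/(5.79−3.55) ≈ 9.1761·Δt.
So d_A = 259.36, d_B = 133.73, d_C = 184.59 km.
Circle about each station: (x + 130.7)² + (y + 141.9)² = 259.36²; (x + 40.0)² + (y − 137.3)² = 133.73²; (x − 10.4)² + (y + 138.4)² = 184.59².
Subtracting the A equation from the B and C equations removes the quadratic terms:
181.4 x + 558.4 y = 32617.09
282.2 x + 7.0 y = 15238.76
Solving the 2×2 system: x ≈ 53.0, y ≈ 41.2 km.

x ≈ 53.0 km, y ≈ 41.2 km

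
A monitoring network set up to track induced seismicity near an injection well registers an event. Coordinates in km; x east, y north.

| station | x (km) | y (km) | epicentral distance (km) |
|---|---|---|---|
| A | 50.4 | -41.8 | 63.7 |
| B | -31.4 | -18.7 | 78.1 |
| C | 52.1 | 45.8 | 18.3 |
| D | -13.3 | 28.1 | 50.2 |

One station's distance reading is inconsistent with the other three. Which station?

Solve using three stations at a time. Using A, B, D (subtract circle equations pairwise → linear system) gives (x, y) ≈ (36.3, 20.3).
Distances from that point to each station vs reported:
  A: calculated 63.7 vs reported 63.7 → residual 0.0 km
  B: calculated 78.1 vs reported 78.1 → residual 0.0 km
  C: calculated 30.0 vs reported 18.3 → residual 11.7 km
  D: calculated 50.2 vs reported 50.2 → residual 0.0 km
A, B, D are mutually consistent (residuals ≈ 0); C is off by 11.7 km.

C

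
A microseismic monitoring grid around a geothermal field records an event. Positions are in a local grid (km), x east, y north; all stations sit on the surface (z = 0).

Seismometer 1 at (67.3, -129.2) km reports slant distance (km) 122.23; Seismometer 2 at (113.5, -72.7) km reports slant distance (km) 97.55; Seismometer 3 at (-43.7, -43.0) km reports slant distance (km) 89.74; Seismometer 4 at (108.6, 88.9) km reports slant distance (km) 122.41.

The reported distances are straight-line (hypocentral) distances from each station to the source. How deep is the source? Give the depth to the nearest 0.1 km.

Each station gives a sphere (x−x_i)² + (y−y_i)² + z² = d_i² (stations at z=0).
Subtracting the Seismometer 1 sphere from Seismometer 2 and Seismometer 3: z² cancels, leaving linear equations in x and y:
92.4 x + 113.0 y = 2369.78
-222.0 x + 172.4 y = -10576.33
Solving: x ≈ 39.099, y ≈ -11.000 km (keep extra digits for the depth step; rounded: 39.1, -11.0).
Then from the Seismometer 1 sphere: z² = 122.23² − (x − 67.3)² − (y + 129.2)² with x = 39.099, y = -11.000, so z ≈ 13.177 ≈ 13.2 km.

13.2 km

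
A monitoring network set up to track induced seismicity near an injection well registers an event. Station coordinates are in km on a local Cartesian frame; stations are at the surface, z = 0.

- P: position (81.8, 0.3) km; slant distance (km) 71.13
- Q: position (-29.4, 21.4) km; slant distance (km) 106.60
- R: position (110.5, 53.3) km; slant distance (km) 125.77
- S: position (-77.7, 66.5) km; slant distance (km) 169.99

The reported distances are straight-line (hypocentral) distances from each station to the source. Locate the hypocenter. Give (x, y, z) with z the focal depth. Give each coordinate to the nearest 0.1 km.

x ≈ 43.7 km, y ≈ -46.3 km, depth ≈ 37.9 km

Each station gives a sphere (x−x_i)² + (y−y_i)² + z² = d_i² (stations at z=0).
Subtracting the P sphere from Q and R: z² cancels, leaving linear equations in x and y:
-222.4 x + 42.2 y = -11673.09
57.4 x + 106.0 y = -2398.81
Solving: x ≈ 43.702, y ≈ -46.296 km (keep extra digits for the depth step; rounded: 43.7, -46.3).
Then from the P sphere: z² = 71.13² − (x − 81.8)² − (y − 0.3)² with x = 43.702, y = -46.296, so z ≈ 37.906 ≈ 37.9 km.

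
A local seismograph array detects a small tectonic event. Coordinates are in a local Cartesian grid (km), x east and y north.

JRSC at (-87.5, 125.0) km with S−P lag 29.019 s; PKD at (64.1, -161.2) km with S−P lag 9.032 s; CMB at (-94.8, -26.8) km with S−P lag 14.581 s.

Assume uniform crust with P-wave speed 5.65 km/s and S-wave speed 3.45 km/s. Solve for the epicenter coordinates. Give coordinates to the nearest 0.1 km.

x ≈ -3.2 km, y ≈ -117.9 km

Distance from S−P lag: d = Δt · v_P v_S / (v_P − v_S) = Δt · (5.65·3.45)/(5.65−3.45) ≈ 8.8602·Δt.
So d_JRSC = 257.11, d_PKD = 80.03, d_CMB = 129.19 km.
Circle about each station: (x + 87.5)² + (y − 125.0)² = 257.11²; (x − 64.1)² + (y + 161.2)² = 80.03²; (x + 94.8)² + (y + 26.8)² = 129.19².
Subtracting the JRSC equation from the PKD and CMB equations removes the quadratic terms:
303.2 x − 572.4 y = 66513.75
-14.6 x − 303.6 y = 35839.53
Solving the 2×2 system: x ≈ -3.2, y ≈ -117.9 km.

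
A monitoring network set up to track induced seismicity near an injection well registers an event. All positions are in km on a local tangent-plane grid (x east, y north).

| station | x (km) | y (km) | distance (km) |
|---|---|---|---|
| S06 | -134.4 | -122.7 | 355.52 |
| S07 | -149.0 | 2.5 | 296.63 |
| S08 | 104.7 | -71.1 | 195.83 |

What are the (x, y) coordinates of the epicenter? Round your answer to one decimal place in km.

Circle about each station: (x + 134.4)² + (y + 122.7)² = 355.52²; (x + 149.0)² + (y − 2.5)² = 296.63²; (x − 104.7)² + (y + 71.1)² = 195.83².
Subtracting the S06 equation from the S07 and S08 equations removes the quadratic terms:
-29.2 x + 250.4 y = 27493.71
478.2 x + 103.2 y = 70943.73
Solving the 2×2 system: x ≈ 121.6, y ≈ 124.0 km.
Check against S06 (with the unrounded x, y): √((x + 134.4)²+(y + 122.7)²) = 355.51 ≈ 355.52 km. ✓

(121.6, 124.0)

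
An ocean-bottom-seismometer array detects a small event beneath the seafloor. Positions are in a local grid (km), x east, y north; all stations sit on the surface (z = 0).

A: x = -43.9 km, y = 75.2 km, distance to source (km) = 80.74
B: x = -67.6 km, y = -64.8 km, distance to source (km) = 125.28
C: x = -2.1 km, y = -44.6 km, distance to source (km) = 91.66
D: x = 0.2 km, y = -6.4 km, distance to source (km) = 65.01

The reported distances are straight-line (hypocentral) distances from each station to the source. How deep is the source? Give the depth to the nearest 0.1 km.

Each station gives a sphere (x−x_i)² + (y−y_i)² + z² = d_i² (stations at z=0).
Subtracting the A sphere from B and C: z² cancels, leaving linear equations in x and y:
-47.4 x − 280.0 y = -7989.58
83.6 x − 239.6 y = -7471.29
Solving: x ≈ -5.110, y ≈ 29.399 km (keep extra digits for the depth step; rounded: -5.1, 29.4).
Then from the A sphere: z² = 80.74² − (x + 43.9)² − (y − 75.2)² with x = -5.110, y = 29.399, so z ≈ 54.005 ≈ 54.0 km.
Check against D (with the unrounded solution): distance 65.01 ≈ 65.01 km. ✓

depth ≈ 54.0 km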